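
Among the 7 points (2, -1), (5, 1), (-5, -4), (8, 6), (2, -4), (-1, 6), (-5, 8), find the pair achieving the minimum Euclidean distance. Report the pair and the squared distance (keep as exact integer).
Pair = ((2, -1), (2, -4)); squared distance = 9

Compute all C(7, 2) = 21 pairwise squared distances (x_i − x_j)² + (y_i − y_j)². The minimum is 9, attained by the pair ((2, -1), (2, -4)).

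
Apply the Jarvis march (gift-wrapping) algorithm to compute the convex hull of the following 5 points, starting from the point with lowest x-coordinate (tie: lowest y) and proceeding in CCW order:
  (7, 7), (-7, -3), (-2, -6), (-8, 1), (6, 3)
Hull (CCW) = [(-8, 1), (-7, -3), (-2, -6), (6, 3), (7, 7)]

Jarvis march: at each step, from the current hull vertex p, select the next vertex q as the point such that every other point lies strictly to the left of (or on) the directed line p → q. (Equivalently: for every other point r, the cross product (q − p) × (r − p) ≥ 0.)
Starting point (lowest x, tie lowest y): (-8, 1). Wrap until returning to start. Resulting hull: (-8, 1), (-7, -3), (-2, -6), (6, 3), (7, 7).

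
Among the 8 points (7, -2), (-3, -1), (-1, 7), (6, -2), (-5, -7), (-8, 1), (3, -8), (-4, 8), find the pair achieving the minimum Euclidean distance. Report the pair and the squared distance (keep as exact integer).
Pair = ((7, -2), (6, -2)); squared distance = 1

Compute all C(8, 2) = 28 pairwise squared distances (x_i − x_j)² + (y_i − y_j)². The minimum is 1, attained by the pair ((7, -2), (6, -2)).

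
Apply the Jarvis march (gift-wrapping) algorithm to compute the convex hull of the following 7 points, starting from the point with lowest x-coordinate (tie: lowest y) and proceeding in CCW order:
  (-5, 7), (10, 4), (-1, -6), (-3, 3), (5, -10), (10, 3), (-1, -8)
Hull (CCW) = [(-5, 7), (-1, -8), (5, -10), (10, 3), (10, 4)]

Jarvis march: at each step, from the current hull vertex p, select the next vertex q as the point such that every other point lies strictly to the left of (or on) the directed line p → q. (Equivalently: for every other point r, the cross product (q − p) × (r − p) ≥ 0.)
Starting point (lowest x, tie lowest y): (-5, 7). Wrap until returning to start. Resulting hull: (-5, 7), (-1, -8), (5, -10), (10, 3), (10, 4).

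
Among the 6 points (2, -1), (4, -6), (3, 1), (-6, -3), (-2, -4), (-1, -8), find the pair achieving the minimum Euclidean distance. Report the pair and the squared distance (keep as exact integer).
Pair = ((2, -1), (3, 1)); squared distance = 5

Compute all C(6, 2) = 15 pairwise squared distances (x_i − x_j)² + (y_i − y_j)². The minimum is 5, attained by the pair ((2, -1), (3, 1)).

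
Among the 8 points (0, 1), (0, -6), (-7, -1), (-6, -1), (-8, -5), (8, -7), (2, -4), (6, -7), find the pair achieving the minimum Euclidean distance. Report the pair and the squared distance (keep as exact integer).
Pair = ((-7, -1), (-6, -1)); squared distance = 1

Compute all C(8, 2) = 28 pairwise squared distances (x_i − x_j)² + (y_i − y_j)². The minimum is 1, attained by the pair ((-7, -1), (-6, -1)).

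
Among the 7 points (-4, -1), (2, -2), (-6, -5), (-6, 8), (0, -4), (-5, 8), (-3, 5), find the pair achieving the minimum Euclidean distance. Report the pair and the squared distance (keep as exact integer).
Pair = ((-6, 8), (-5, 8)); squared distance = 1

Compute all C(7, 2) = 21 pairwise squared distances (x_i − x_j)² + (y_i − y_j)². The minimum is 1, attained by the pair ((-6, 8), (-5, 8)).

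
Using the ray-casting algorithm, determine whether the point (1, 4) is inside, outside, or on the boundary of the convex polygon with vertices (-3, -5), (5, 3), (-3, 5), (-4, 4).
The point (1, 4) lies on the polygon boundary

Boundary check: the query satisfies the collinearity and bounding-box conditions for some polygon edge, so it lies exactly on the boundary.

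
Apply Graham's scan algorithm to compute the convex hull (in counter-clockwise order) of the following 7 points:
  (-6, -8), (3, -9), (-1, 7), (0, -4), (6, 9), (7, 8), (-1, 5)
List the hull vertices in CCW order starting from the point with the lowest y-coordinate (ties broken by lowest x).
Hull (CCW) = [(3, -9), (7, 8), (6, 9), (-1, 7), (-6, -8)]

Graham scan procedure:
  1. Find the pivot p₀ = point with lowest y (tie → lowest x): (3, -9).
  2. Sort the remaining points by polar angle around p₀.
  3. Walk through sorted points, maintaining a stack; pop the top while the last three entries make a non-left turn (cross product ≤ 0).
  4. Final stack is the convex hull in CCW order: (3, -9), (7, 8), (6, 9), (-1, 7), (-6, -8).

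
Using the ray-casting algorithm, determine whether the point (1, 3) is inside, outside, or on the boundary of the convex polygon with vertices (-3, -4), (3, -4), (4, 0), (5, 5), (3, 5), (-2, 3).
The point (1, 3) lies strictly inside the polygon

Cast a horizontal ray to the right from the query point and count how many polygon edges it crosses (each edge strictly once or zero times, handled with the usual half-open convention). 
Parity of crossings → odd ⇒ inside.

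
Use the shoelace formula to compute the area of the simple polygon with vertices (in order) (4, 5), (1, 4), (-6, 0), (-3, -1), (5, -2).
Area = 85/2

Shoelace formula: Area = (1/2) |Σ_i (x_i · y_{i+1} − x_{i+1} · y_i)| (indices mod n). Compute each cross term:
  (4)(4) − (1)(5) = 11
  (1)(0) − (-6)(4) = 24
  (-6)(-1) − (-3)(0) = 6
  (-3)(-2) − (5)(-1) = 11
  (5)(5) − (4)(-2) = 33
Sum = 85, so (signed) Area = 85/2 = 85/2, |Area| = 85/2.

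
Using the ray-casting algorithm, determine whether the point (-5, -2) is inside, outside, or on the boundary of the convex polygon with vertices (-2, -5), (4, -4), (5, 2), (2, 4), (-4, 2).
The point (-5, -2) lies strictly outside the polygon

Cast a horizontal ray to the right from the query point and count how many polygon edges it crosses (each edge strictly once or zero times, handled with the usual half-open convention). 
Parity of crossings → even ⇒ outside.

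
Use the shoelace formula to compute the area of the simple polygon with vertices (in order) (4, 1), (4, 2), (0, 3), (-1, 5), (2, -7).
Area = 23

Shoelace formula: Area = (1/2) |Σ_i (x_i · y_{i+1} − x_{i+1} · y_i)| (indices mod n). Compute each cross term:
  (4)(2) − (4)(1) = 4
  (4)(3) − (0)(2) = 12
  (0)(5) − (-1)(3) = 3
  (-1)(-7) − (2)(5) = -3
  (2)(1) − (4)(-7) = 30
Sum = 46, so (signed) Area = 46/2 = 23, |Area| = 23.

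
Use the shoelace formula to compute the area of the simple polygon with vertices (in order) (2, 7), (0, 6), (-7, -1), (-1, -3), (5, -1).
Area = 127/2

Shoelace formula: Area = (1/2) |Σ_i (x_i · y_{i+1} − x_{i+1} · y_i)| (indices mod n). Compute each cross term:
  (2)(6) − (0)(7) = 12
  (0)(-1) − (-7)(6) = 42
  (-7)(-3) − (-1)(-1) = 20
  (-1)(-1) − (5)(-3) = 16
  (5)(7) − (2)(-1) = 37
Sum = 127, so (signed) Area = 127/2 = 127/2, |Area| = 127/2.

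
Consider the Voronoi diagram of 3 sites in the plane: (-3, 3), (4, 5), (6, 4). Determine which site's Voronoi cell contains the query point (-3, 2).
Nearest site = (-3, 3)

The Voronoi cell of site s contains exactly those query points closer to s than to any other site. Compute squared distances from q = (-3, 2) to each site:
  (-3 − -3)² + (3 − 2)² = 1
  (4 − -3)² + (5 − 2)² = 58
  (6 − -3)² + (4 − 2)² = 85
Minimum is attained by (-3, 3), so q lies in its Voronoi cell.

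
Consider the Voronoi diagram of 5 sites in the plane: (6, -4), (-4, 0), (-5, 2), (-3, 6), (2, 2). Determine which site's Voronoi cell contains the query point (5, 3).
Nearest site = (2, 2)

The Voronoi cell of site s contains exactly those query points closer to s than to any other site. Compute squared distances from q = (5, 3) to each site:
  (2 − 5)² + (2 − 3)² = 10
  (6 − 5)² + (-4 − 3)² = 50
  (-3 − 5)² + (6 − 3)² = 73
  (-4 − 5)² + (0 − 3)² = 90
  (-5 − 5)² + (2 − 3)² = 101
Minimum is attained by (2, 2), so q lies in its Voronoi cell.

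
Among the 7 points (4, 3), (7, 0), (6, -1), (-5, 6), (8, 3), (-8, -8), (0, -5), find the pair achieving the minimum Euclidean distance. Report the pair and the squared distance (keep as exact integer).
Pair = ((7, 0), (6, -1)); squared distance = 2

Compute all C(7, 2) = 21 pairwise squared distances (x_i − x_j)² + (y_i − y_j)². The minimum is 2, attained by the pair ((7, 0), (6, -1)).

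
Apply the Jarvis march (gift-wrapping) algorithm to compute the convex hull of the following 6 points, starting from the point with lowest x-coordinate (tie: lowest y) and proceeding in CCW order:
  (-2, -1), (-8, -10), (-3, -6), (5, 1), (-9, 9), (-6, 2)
Hull (CCW) = [(-9, 9), (-8, -10), (-3, -6), (5, 1)]

Jarvis march: at each step, from the current hull vertex p, select the next vertex q as the point such that every other point lies strictly to the left of (or on) the directed line p → q. (Equivalently: for every other point r, the cross product (q − p) × (r − p) ≥ 0.)
Starting point (lowest x, tie lowest y): (-9, 9). Wrap until returning to start. Resulting hull: (-9, 9), (-8, -10), (-3, -6), (5, 1).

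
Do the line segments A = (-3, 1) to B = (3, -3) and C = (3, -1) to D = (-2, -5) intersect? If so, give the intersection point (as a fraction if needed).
Yes; intersection at (18/11, -23/11) (t = 17/22 on AB, s = 3/11 on CD)

Parametrize AB as A + t(B − A) = (-3 + 6 t, 1 + -4 t) and CD as C + s(D − C) = (3 + -5 s, -1 + -4 s). Solve the linear system for (t, s). Determinant = 44 ≠ 0, so a unique intersection of the containing lines exists. Solution: t = 17/22, s = 3/11 — both in [0, 1], so the segments cross. Intersection point: (18/11, -23/11).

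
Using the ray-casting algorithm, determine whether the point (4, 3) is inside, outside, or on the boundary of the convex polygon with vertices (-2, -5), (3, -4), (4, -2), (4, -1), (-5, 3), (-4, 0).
The point (4, 3) lies strictly outside the polygon

Cast a horizontal ray to the right from the query point and count how many polygon edges it crosses (each edge strictly once or zero times, handled with the usual half-open convention). 
Parity of crossings → even ⇒ outside.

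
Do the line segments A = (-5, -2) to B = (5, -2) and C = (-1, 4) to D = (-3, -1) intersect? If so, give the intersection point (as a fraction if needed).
No (intersection of containing lines falls outside at least one segment)

Parametrize and solve: t = 4/25, s = 6/5. At least one of these is outside [0, 1], so the segments do not intersect.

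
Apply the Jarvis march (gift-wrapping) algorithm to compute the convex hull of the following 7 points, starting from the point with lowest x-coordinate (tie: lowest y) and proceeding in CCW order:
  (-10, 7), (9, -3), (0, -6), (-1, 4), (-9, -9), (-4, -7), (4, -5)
Hull (CCW) = [(-10, 7), (-9, -9), (4, -5), (9, -3), (-1, 4)]

Jarvis march: at each step, from the current hull vertex p, select the next vertex q as the point such that every other point lies strictly to the left of (or on) the directed line p → q. (Equivalently: for every other point r, the cross product (q − p) × (r − p) ≥ 0.)
Starting point (lowest x, tie lowest y): (-10, 7). Wrap until returning to start. Resulting hull: (-10, 7), (-9, -9), (4, -5), (9, -3), (-1, 4).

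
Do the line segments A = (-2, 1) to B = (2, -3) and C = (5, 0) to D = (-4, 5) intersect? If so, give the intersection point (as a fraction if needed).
No (intersection of containing lines falls outside at least one segment)

Parametrize and solve: t = -13/8, s = 3/2. At least one of these is outside [0, 1], so the segments do not intersect.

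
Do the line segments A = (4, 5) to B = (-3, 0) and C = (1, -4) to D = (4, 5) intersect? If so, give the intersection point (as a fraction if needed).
Yes; intersection at (4, 5) (t = 0 on AB, s = 1 on CD)

Parametrize AB as A + t(B − A) = (4 + -7 t, 5 + -5 t) and CD as C + s(D − C) = (1 + 3 s, -4 + 9 s). Solve the linear system for (t, s). Determinant = 48 ≠ 0, so a unique intersection of the containing lines exists. Solution: t = 0, s = 1 — both in [0, 1], so the segments cross. Intersection point: (4, 5).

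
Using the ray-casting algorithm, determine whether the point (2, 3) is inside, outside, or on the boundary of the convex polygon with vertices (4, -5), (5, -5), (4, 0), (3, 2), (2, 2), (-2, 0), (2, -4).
The point (2, 3) lies strictly outside the polygon

Cast a horizontal ray to the right from the query point and count how many polygon edges it crosses (each edge strictly once or zero times, handled with the usual half-open convention). 
Parity of crossings → even ⇒ outside.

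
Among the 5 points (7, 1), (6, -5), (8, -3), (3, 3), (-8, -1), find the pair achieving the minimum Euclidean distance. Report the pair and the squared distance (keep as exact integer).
Pair = ((6, -5), (8, -3)); squared distance = 8

Compute all C(5, 2) = 10 pairwise squared distances (x_i − x_j)² + (y_i − y_j)². The minimum is 8, attained by the pair ((6, -5), (8, -3)).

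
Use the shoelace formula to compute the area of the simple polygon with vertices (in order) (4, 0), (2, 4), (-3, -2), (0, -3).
Area = 45/2

Shoelace formula: Area = (1/2) |Σ_i (x_i · y_{i+1} − x_{i+1} · y_i)| (indices mod n). Compute each cross term:
  (4)(4) − (2)(0) = 16
  (2)(-2) − (-3)(4) = 8
  (-3)(-3) − (0)(-2) = 9
  (0)(0) − (4)(-3) = 12
Sum = 45, so (signed) Area = 45/2 = 45/2, |Area| = 45/2.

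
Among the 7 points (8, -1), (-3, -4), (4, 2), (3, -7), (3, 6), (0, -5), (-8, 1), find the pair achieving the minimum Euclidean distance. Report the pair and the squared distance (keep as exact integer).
Pair = ((-3, -4), (0, -5)); squared distance = 10

Compute all C(7, 2) = 21 pairwise squared distances (x_i − x_j)² + (y_i − y_j)². The minimum is 10, attained by the pair ((-3, -4), (0, -5)).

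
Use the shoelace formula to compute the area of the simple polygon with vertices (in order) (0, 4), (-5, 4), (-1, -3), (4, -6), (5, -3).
Area = 95/2

Shoelace formula: Area = (1/2) |Σ_i (x_i · y_{i+1} − x_{i+1} · y_i)| (indices mod n). Compute each cross term:
  (0)(4) − (-5)(4) = 20
  (-5)(-3) − (-1)(4) = 19
  (-1)(-6) − (4)(-3) = 18
  (4)(-3) − (5)(-6) = 18
  (5)(4) − (0)(-3) = 20
Sum = 95, so (signed) Area = 95/2 = 95/2, |Area| = 95/2.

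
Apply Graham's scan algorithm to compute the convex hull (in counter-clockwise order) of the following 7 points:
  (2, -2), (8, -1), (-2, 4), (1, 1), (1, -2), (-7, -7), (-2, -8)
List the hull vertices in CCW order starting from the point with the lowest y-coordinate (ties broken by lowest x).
Hull (CCW) = [(-2, -8), (8, -1), (-2, 4), (-7, -7)]

Graham scan procedure:
  1. Find the pivot p₀ = point with lowest y (tie → lowest x): (-2, -8).
  2. Sort the remaining points by polar angle around p₀.
  3. Walk through sorted points, maintaining a stack; pop the top while the last three entries make a non-left turn (cross product ≤ 0).
  4. Final stack is the convex hull in CCW order: (-2, -8), (8, -1), (-2, 4), (-7, -7).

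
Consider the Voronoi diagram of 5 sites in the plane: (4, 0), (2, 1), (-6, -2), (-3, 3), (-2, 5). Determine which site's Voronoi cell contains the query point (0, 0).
Nearest site = (2, 1)

The Voronoi cell of site s contains exactly those query points closer to s than to any other site. Compute squared distances from q = (0, 0) to each site:
  (2 − 0)² + (1 − 0)² = 5
  (4 − 0)² + (0 − 0)² = 16
  (-3 − 0)² + (3 − 0)² = 18
  (-2 − 0)² + (5 − 0)² = 29
  (-6 − 0)² + (-2 − 0)² = 40
Minimum is attained by (2, 1), so q lies in its Voronoi cell.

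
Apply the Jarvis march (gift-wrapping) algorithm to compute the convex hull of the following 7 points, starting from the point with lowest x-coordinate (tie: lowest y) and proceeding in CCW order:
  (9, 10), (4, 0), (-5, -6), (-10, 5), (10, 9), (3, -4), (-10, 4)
Hull (CCW) = [(-10, 4), (-5, -6), (3, -4), (10, 9), (9, 10), (-10, 5)]

Jarvis march: at each step, from the current hull vertex p, select the next vertex q as the point such that every other point lies strictly to the left of (or on) the directed line p → q. (Equivalently: for every other point r, the cross product (q − p) × (r − p) ≥ 0.)
Starting point (lowest x, tie lowest y): (-10, 4). Wrap until returning to start. Resulting hull: (-10, 4), (-5, -6), (3, -4), (10, 9), (9, 10), (-10, 5).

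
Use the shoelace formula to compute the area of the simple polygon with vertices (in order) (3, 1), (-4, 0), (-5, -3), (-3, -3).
Area = 14

Shoelace formula: Area = (1/2) |Σ_i (x_i · y_{i+1} − x_{i+1} · y_i)| (indices mod n). Compute each cross term:
  (3)(0) − (-4)(1) = 4
  (-4)(-3) − (-5)(0) = 12
  (-5)(-3) − (-3)(-3) = 6
  (-3)(1) − (3)(-3) = 6
Sum = 28, so (signed) Area = 28/2 = 14, |Area| = 14.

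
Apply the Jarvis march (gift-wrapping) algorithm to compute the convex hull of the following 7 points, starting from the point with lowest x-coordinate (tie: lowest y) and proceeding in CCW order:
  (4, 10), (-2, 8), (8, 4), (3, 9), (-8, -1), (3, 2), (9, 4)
Hull (CCW) = [(-8, -1), (3, 2), (9, 4), (4, 10), (-2, 8)]

Jarvis march: at each step, from the current hull vertex p, select the next vertex q as the point such that every other point lies strictly to the left of (or on) the directed line p → q. (Equivalently: for every other point r, the cross product (q − p) × (r − p) ≥ 0.)
Starting point (lowest x, tie lowest y): (-8, -1). Wrap until returning to start. Resulting hull: (-8, -1), (3, 2), (9, 4), (4, 10), (-2, 8).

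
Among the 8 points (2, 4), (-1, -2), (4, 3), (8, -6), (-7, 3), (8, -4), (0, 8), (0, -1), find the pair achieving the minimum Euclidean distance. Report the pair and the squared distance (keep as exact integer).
Pair = ((-1, -2), (0, -1)); squared distance = 2

Compute all C(8, 2) = 28 pairwise squared distances (x_i − x_j)² + (y_i − y_j)². The minimum is 2, attained by the pair ((-1, -2), (0, -1)).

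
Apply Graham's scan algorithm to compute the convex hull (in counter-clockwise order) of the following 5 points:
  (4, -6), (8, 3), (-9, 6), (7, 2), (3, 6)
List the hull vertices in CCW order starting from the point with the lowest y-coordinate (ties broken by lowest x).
Hull (CCW) = [(4, -6), (8, 3), (3, 6), (-9, 6)]

Graham scan procedure:
  1. Find the pivot p₀ = point with lowest y (tie → lowest x): (4, -6).
  2. Sort the remaining points by polar angle around p₀.
  3. Walk through sorted points, maintaining a stack; pop the top while the last three entries make a non-left turn (cross product ≤ 0).
  4. Final stack is the convex hull in CCW order: (4, -6), (8, 3), (3, 6), (-9, 6).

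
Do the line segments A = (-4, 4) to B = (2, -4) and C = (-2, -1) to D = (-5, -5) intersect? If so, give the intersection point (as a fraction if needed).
No (intersection of containing lines falls outside at least one segment)

Parametrize and solve: t = 23/48, s = -7/24. At least one of these is outside [0, 1], so the segments do not intersect.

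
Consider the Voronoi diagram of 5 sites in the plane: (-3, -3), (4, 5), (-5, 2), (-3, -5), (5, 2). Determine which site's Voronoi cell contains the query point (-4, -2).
Nearest site = (-3, -3)

The Voronoi cell of site s contains exactly those query points closer to s than to any other site. Compute squared distances from q = (-4, -2) to each site:
  (-3 − -4)² + (-3 − -2)² = 2
  (-3 − -4)² + (-5 − -2)² = 10
  (-5 − -4)² + (2 − -2)² = 17
  (5 − -4)² + (2 − -2)² = 97
  (4 − -4)² + (5 − -2)² = 113
Minimum is attained by (-3, -3), so q lies in its Voronoi cell.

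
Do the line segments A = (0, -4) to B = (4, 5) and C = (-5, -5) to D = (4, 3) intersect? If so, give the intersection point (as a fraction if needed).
Yes; intersection at (124/49, 83/49) (t = 31/49 on AB, s = 41/49 on CD)

Parametrize AB as A + t(B − A) = (0 + 4 t, -4 + 9 t) and CD as C + s(D − C) = (-5 + 9 s, -5 + 8 s). Solve the linear system for (t, s). Determinant = 49 ≠ 0, so a unique intersection of the containing lines exists. Solution: t = 31/49, s = 41/49 — both in [0, 1], so the segments cross. Intersection point: (124/49, 83/49).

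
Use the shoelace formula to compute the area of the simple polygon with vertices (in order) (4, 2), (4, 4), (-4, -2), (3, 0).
Area = 14

Shoelace formula: Area = (1/2) |Σ_i (x_i · y_{i+1} − x_{i+1} · y_i)| (indices mod n). Compute each cross term:
  (4)(4) − (4)(2) = 8
  (4)(-2) − (-4)(4) = 8
  (-4)(0) − (3)(-2) = 6
  (3)(2) − (4)(0) = 6
Sum = 28, so (signed) Area = 28/2 = 14, |Area| = 14.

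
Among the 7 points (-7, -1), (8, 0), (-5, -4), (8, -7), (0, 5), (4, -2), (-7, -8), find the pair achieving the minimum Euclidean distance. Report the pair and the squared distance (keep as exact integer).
Pair = ((-7, -1), (-5, -4)); squared distance = 13

Compute all C(7, 2) = 21 pairwise squared distances (x_i − x_j)² + (y_i − y_j)². The minimum is 13, attained by the pair ((-7, -1), (-5, -4)).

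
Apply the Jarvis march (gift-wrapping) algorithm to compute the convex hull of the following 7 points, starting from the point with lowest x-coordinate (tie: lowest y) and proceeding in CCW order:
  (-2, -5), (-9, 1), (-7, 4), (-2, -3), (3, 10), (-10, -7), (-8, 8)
Hull (CCW) = [(-10, -7), (-2, -5), (3, 10), (-8, 8), (-9, 1)]

Jarvis march: at each step, from the current hull vertex p, select the next vertex q as the point such that every other point lies strictly to the left of (or on) the directed line p → q. (Equivalently: for every other point r, the cross product (q − p) × (r − p) ≥ 0.)
Starting point (lowest x, tie lowest y): (-10, -7). Wrap until returning to start. Resulting hull: (-10, -7), (-2, -5), (3, 10), (-8, 8), (-9, 1).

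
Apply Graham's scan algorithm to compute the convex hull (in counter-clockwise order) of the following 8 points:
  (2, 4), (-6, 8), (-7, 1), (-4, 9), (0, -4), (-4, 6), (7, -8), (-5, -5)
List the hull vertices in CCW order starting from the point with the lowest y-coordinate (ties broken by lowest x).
Hull (CCW) = [(7, -8), (2, 4), (-4, 9), (-6, 8), (-7, 1), (-5, -5)]

Graham scan procedure:
  1. Find the pivot p₀ = point with lowest y (tie → lowest x): (7, -8).
  2. Sort the remaining points by polar angle around p₀.
  3. Walk through sorted points, maintaining a stack; pop the top while the last three entries make a non-left turn (cross product ≤ 0).
  4. Final stack is the convex hull in CCW order: (7, -8), (2, 4), (-4, 9), (-6, 8), (-7, 1), (-5, -5).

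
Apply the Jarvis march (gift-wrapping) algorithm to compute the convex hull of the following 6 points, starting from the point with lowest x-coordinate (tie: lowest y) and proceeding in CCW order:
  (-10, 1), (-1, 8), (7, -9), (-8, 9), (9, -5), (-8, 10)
Hull (CCW) = [(-10, 1), (7, -9), (9, -5), (-1, 8), (-8, 10)]

Jarvis march: at each step, from the current hull vertex p, select the next vertex q as the point such that every other point lies strictly to the left of (or on) the directed line p → q. (Equivalently: for every other point r, the cross product (q − p) × (r − p) ≥ 0.)
Starting point (lowest x, tie lowest y): (-10, 1). Wrap until returning to start. Resulting hull: (-10, 1), (7, -9), (9, -5), (-1, 8), (-8, 10).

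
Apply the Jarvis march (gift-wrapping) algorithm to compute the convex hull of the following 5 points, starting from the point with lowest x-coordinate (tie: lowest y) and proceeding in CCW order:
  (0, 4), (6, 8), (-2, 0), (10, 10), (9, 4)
Hull (CCW) = [(-2, 0), (9, 4), (10, 10), (6, 8), (0, 4)]

Jarvis march: at each step, from the current hull vertex p, select the next vertex q as the point such that every other point lies strictly to the left of (or on) the directed line p → q. (Equivalently: for every other point r, the cross product (q − p) × (r − p) ≥ 0.)
Starting point (lowest x, tie lowest y): (-2, 0). Wrap until returning to start. Resulting hull: (-2, 0), (9, 4), (10, 10), (6, 8), (0, 4).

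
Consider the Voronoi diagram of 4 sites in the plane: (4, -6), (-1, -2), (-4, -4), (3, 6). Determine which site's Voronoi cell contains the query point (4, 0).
Nearest site = (-1, -2)

The Voronoi cell of site s contains exactly those query points closer to s than to any other site. Compute squared distances from q = (4, 0) to each site:
  (-1 − 4)² + (-2 − 0)² = 29
  (4 − 4)² + (-6 − 0)² = 36
  (3 − 4)² + (6 − 0)² = 37
  (-4 − 4)² + (-4 − 0)² = 80
Minimum is attained by (-1, -2), so q lies in its Voronoi cell.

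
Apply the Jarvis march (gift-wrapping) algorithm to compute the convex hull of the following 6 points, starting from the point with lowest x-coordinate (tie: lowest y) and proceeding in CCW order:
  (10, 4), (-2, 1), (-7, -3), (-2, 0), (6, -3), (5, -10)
Hull (CCW) = [(-7, -3), (5, -10), (10, 4), (-2, 1)]

Jarvis march: at each step, from the current hull vertex p, select the next vertex q as the point such that every other point lies strictly to the left of (or on) the directed line p → q. (Equivalently: for every other point r, the cross product (q − p) × (r − p) ≥ 0.)
Starting point (lowest x, tie lowest y): (-7, -3). Wrap until returning to start. Resulting hull: (-7, -3), (5, -10), (10, 4), (-2, 1).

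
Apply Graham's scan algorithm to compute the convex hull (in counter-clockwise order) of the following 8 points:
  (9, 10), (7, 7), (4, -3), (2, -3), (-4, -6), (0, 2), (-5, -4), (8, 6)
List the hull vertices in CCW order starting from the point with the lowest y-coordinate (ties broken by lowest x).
Hull (CCW) = [(-4, -6), (4, -3), (8, 6), (9, 10), (0, 2), (-5, -4)]

Graham scan procedure:
  1. Find the pivot p₀ = point with lowest y (tie → lowest x): (-4, -6).
  2. Sort the remaining points by polar angle around p₀.
  3. Walk through sorted points, maintaining a stack; pop the top while the last three entries make a non-left turn (cross product ≤ 0).
  4. Final stack is the convex hull in CCW order: (-4, -6), (4, -3), (8, 6), (9, 10), (0, 2), (-5, -4).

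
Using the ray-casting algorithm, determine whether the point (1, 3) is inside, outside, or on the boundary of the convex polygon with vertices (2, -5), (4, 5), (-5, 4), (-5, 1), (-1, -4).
The point (1, 3) lies strictly inside the polygon

Cast a horizontal ray to the right from the query point and count how many polygon edges it crosses (each edge strictly once or zero times, handled with the usual half-open convention). 
Parity of crossings → odd ⇒ inside.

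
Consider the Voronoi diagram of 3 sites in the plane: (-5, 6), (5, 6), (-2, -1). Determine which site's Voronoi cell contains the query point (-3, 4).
Nearest site = (-5, 6)

The Voronoi cell of site s contains exactly those query points closer to s than to any other site. Compute squared distances from q = (-3, 4) to each site:
  (-5 − -3)² + (6 − 4)² = 8
  (-2 − -3)² + (-1 − 4)² = 26
  (5 − -3)² + (6 − 4)² = 68
Minimum is attained by (-5, 6), so q lies in its Voronoi cell.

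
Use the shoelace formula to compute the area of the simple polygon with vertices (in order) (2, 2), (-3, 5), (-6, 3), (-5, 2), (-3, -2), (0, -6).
Area = 43

Shoelace formula: Area = (1/2) |Σ_i (x_i · y_{i+1} − x_{i+1} · y_i)| (indices mod n). Compute each cross term:
  (2)(5) − (-3)(2) = 16
  (-3)(3) − (-6)(5) = 21
  (-6)(2) − (-5)(3) = 3
  (-5)(-2) − (-3)(2) = 16
  (-3)(-6) − (0)(-2) = 18
  (0)(2) − (2)(-6) = 12
Sum = 86, so (signed) Area = 86/2 = 43, |Area| = 43.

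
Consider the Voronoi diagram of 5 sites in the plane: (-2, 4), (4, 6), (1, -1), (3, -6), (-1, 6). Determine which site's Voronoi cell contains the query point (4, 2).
Nearest site = (4, 6)

The Voronoi cell of site s contains exactly those query points closer to s than to any other site. Compute squared distances from q = (4, 2) to each site:
  (4 − 4)² + (6 − 2)² = 16
  (1 − 4)² + (-1 − 2)² = 18
  (-2 − 4)² + (4 − 2)² = 40
  (-1 − 4)² + (6 − 2)² = 41
  (3 − 4)² + (-6 − 2)² = 65
Minimum is attained by (4, 6), so q lies in its Voronoi cell.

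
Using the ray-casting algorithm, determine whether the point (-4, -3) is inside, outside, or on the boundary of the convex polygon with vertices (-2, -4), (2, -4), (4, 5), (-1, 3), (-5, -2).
The point (-4, -3) lies strictly outside the polygon

Cast a horizontal ray to the right from the query point and count how many polygon edges it crosses (each edge strictly once or zero times, handled with the usual half-open convention). 
Parity of crossings → even ⇒ outside.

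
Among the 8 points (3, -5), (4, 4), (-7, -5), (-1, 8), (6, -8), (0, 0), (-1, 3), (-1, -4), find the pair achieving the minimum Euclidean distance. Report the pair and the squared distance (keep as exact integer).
Pair = ((0, 0), (-1, 3)); squared distance = 10

Compute all C(8, 2) = 28 pairwise squared distances (x_i − x_j)² + (y_i − y_j)². The minimum is 10, attained by the pair ((0, 0), (-1, 3)).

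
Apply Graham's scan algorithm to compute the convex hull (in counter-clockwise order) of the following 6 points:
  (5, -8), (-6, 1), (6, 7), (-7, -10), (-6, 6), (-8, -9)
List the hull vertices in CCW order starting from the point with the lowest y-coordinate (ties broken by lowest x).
Hull (CCW) = [(-7, -10), (5, -8), (6, 7), (-6, 6), (-8, -9)]

Graham scan procedure:
  1. Find the pivot p₀ = point with lowest y (tie → lowest x): (-7, -10).
  2. Sort the remaining points by polar angle around p₀.
  3. Walk through sorted points, maintaining a stack; pop the top while the last three entries make a non-left turn (cross product ≤ 0).
  4. Final stack is the convex hull in CCW order: (-7, -10), (5, -8), (6, 7), (-6, 6), (-8, -9).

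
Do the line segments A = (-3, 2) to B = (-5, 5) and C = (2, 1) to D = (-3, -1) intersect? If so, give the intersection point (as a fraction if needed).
No (intersection of containing lines falls outside at least one segment)

Parametrize and solve: t = -15/19, s = 13/19. At least one of these is outside [0, 1], so the segments do not intersect.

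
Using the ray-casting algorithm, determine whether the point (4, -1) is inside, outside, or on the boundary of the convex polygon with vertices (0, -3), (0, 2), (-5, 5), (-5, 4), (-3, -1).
The point (4, -1) lies strictly outside the polygon

Cast a horizontal ray to the right from the query point and count how many polygon edges it crosses (each edge strictly once or zero times, handled with the usual half-open convention). 
Parity of crossings → even ⇒ outside.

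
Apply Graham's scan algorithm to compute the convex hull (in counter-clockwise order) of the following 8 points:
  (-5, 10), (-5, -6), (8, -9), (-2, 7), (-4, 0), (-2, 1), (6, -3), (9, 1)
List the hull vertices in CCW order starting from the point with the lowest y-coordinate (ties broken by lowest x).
Hull (CCW) = [(8, -9), (9, 1), (-5, 10), (-5, -6)]

Graham scan procedure:
  1. Find the pivot p₀ = point with lowest y (tie → lowest x): (8, -9).
  2. Sort the remaining points by polar angle around p₀.
  3. Walk through sorted points, maintaining a stack; pop the top while the last three entries make a non-left turn (cross product ≤ 0).
  4. Final stack is the convex hull in CCW order: (8, -9), (9, 1), (-5, 10), (-5, -6).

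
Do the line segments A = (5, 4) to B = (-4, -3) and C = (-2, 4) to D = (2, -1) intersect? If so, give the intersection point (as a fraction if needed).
Yes; intersection at (50/73, 47/73) (t = 35/73 on AB, s = 49/73 on CD)

Parametrize AB as A + t(B − A) = (5 + -9 t, 4 + -7 t) and CD as C + s(D − C) = (-2 + 4 s, 4 + -5 s). Solve the linear system for (t, s). Determinant = -73 ≠ 0, so a unique intersection of the containing lines exists. Solution: t = 35/73, s = 49/73 — both in [0, 1], so the segments cross. Intersection point: (50/73, 47/73).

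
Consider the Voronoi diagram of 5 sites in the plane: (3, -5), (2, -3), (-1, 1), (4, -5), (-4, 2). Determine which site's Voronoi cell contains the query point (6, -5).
Nearest site = (4, -5)

The Voronoi cell of site s contains exactly those query points closer to s than to any other site. Compute squared distances from q = (6, -5) to each site:
  (4 − 6)² + (-5 − -5)² = 4
  (3 − 6)² + (-5 − -5)² = 9
  (2 − 6)² + (-3 − -5)² = 20
  (-1 − 6)² + (1 − -5)² = 85
  (-4 − 6)² + (2 − -5)² = 149
Minimum is attained by (4, -5), so q lies in its Voronoi cell.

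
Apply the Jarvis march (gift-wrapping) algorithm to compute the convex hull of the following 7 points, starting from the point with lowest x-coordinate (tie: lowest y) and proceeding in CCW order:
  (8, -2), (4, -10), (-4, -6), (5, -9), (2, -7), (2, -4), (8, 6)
Hull (CCW) = [(-4, -6), (4, -10), (5, -9), (8, -2), (8, 6)]

Jarvis march: at each step, from the current hull vertex p, select the next vertex q as the point such that every other point lies strictly to the left of (or on) the directed line p → q. (Equivalently: for every other point r, the cross product (q − p) × (r − p) ≥ 0.)
Starting point (lowest x, tie lowest y): (-4, -6). Wrap until returning to start. Resulting hull: (-4, -6), (4, -10), (5, -9), (8, -2), (8, 6).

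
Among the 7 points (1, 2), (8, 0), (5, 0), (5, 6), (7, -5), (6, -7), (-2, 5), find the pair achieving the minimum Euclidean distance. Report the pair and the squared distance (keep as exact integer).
Pair = ((7, -5), (6, -7)); squared distance = 5

Compute all C(7, 2) = 21 pairwise squared distances (x_i − x_j)² + (y_i − y_j)². The minimum is 5, attained by the pair ((7, -5), (6, -7)).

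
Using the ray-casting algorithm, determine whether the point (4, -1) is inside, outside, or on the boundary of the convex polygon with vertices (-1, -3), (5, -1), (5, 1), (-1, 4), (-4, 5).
The point (4, -1) lies strictly inside the polygon

Cast a horizontal ray to the right from the query point and count how many polygon edges it crosses (each edge strictly once or zero times, handled with the usual half-open convention). 
Parity of crossings → odd ⇒ inside.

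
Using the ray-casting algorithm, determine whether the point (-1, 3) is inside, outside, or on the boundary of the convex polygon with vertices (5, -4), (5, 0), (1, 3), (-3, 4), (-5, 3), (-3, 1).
The point (-1, 3) lies strictly inside the polygon

Cast a horizontal ray to the right from the query point and count how many polygon edges it crosses (each edge strictly once or zero times, handled with the usual half-open convention). 
Parity of crossings → odd ⇒ inside.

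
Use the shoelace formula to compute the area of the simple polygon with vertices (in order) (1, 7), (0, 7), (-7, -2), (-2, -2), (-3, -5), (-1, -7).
Area = 43

Shoelace formula: Area = (1/2) |Σ_i (x_i · y_{i+1} − x_{i+1} · y_i)| (indices mod n). Compute each cross term:
  (1)(7) − (0)(7) = 7
  (0)(-2) − (-7)(7) = 49
  (-7)(-2) − (-2)(-2) = 10
  (-2)(-5) − (-3)(-2) = 4
  (-3)(-7) − (-1)(-5) = 16
  (-1)(7) − (1)(-7) = 0
Sum = 86, so (signed) Area = 86/2 = 43, |Area| = 43.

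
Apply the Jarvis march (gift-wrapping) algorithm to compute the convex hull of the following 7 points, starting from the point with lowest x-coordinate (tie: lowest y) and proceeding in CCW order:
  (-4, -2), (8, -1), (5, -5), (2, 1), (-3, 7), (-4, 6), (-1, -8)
Hull (CCW) = [(-4, -2), (-1, -8), (5, -5), (8, -1), (-3, 7), (-4, 6)]

Jarvis march: at each step, from the current hull vertex p, select the next vertex q as the point such that every other point lies strictly to the left of (or on) the directed line p → q. (Equivalently: for every other point r, the cross product (q − p) × (r − p) ≥ 0.)
Starting point (lowest x, tie lowest y): (-4, -2). Wrap until returning to start. Resulting hull: (-4, -2), (-1, -8), (5, -5), (8, -1), (-3, 7), (-4, 6).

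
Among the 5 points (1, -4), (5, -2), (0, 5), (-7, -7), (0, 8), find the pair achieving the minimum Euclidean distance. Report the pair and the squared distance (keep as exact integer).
Pair = ((0, 5), (0, 8)); squared distance = 9

Compute all C(5, 2) = 10 pairwise squared distances (x_i − x_j)² + (y_i − y_j)². The minimum is 9, attained by the pair ((0, 5), (0, 8)).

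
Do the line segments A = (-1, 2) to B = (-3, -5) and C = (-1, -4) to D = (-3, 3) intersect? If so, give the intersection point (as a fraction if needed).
Yes; intersection at (-13/7, -1) (t = 3/7 on AB, s = 3/7 on CD)

Parametrize AB as A + t(B − A) = (-1 + -2 t, 2 + -7 t) and CD as C + s(D − C) = (-1 + -2 s, -4 + 7 s). Solve the linear system for (t, s). Determinant = 28 ≠ 0, so a unique intersection of the containing lines exists. Solution: t = 3/7, s = 3/7 — both in [0, 1], so the segments cross. Intersection point: (-13/7, -1).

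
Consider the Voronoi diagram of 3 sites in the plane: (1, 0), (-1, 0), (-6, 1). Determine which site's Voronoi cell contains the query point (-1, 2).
Nearest site = (-1, 0)

The Voronoi cell of site s contains exactly those query points closer to s than to any other site. Compute squared distances from q = (-1, 2) to each site:
  (-1 − -1)² + (0 − 2)² = 4
  (1 − -1)² + (0 − 2)² = 8
  (-6 − -1)² + (1 − 2)² = 26
Minimum is attained by (-1, 0), so q lies in its Voronoi cell.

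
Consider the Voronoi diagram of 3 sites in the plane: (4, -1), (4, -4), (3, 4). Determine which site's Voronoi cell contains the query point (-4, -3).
Nearest site = (4, -4)

The Voronoi cell of site s contains exactly those query points closer to s than to any other site. Compute squared distances from q = (-4, -3) to each site:
  (4 − -4)² + (-4 − -3)² = 65
  (4 − -4)² + (-1 − -3)² = 68
  (3 − -4)² + (4 − -3)² = 98
Minimum is attained by (4, -4), so q lies in its Voronoi cell.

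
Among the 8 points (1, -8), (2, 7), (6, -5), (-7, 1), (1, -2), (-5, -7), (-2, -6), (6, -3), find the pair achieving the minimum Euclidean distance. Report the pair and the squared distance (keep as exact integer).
Pair = ((6, -5), (6, -3)); squared distance = 4

Compute all C(8, 2) = 28 pairwise squared distances (x_i − x_j)² + (y_i − y_j)². The minimum is 4, attained by the pair ((6, -5), (6, -3)).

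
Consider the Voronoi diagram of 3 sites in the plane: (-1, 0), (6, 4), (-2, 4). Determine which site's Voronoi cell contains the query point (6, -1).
Nearest site = (6, 4)

The Voronoi cell of site s contains exactly those query points closer to s than to any other site. Compute squared distances from q = (6, -1) to each site:
  (6 − 6)² + (4 − -1)² = 25
  (-1 − 6)² + (0 − -1)² = 50
  (-2 − 6)² + (4 − -1)² = 89
Minimum is attained by (6, 4), so q lies in its Voronoi cell.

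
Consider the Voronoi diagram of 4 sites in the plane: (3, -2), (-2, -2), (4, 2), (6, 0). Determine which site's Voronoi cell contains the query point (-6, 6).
Nearest site = (-2, -2)

The Voronoi cell of site s contains exactly those query points closer to s than to any other site. Compute squared distances from q = (-6, 6) to each site:
  (-2 − -6)² + (-2 − 6)² = 80
  (4 − -6)² + (2 − 6)² = 116
  (3 − -6)² + (-2 − 6)² = 145
  (6 − -6)² + (0 − 6)² = 180
Minimum is attained by (-2, -2), so q lies in its Voronoi cell.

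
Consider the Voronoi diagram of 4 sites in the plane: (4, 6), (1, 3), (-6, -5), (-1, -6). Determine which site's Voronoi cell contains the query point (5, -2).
Nearest site = (1, 3)

The Voronoi cell of site s contains exactly those query points closer to s than to any other site. Compute squared distances from q = (5, -2) to each site:
  (1 − 5)² + (3 − -2)² = 41
  (-1 − 5)² + (-6 − -2)² = 52
  (4 − 5)² + (6 − -2)² = 65
  (-6 − 5)² + (-5 − -2)² = 130
Minimum is attained by (1, 3), so q lies in its Voronoi cell.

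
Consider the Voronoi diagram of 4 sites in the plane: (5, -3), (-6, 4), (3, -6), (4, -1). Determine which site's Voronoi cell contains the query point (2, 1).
Nearest site = (4, -1)

The Voronoi cell of site s contains exactly those query points closer to s than to any other site. Compute squared distances from q = (2, 1) to each site:
  (4 − 2)² + (-1 − 1)² = 8
  (5 − 2)² + (-3 − 1)² = 25
  (3 − 2)² + (-6 − 1)² = 50
  (-6 − 2)² + (4 − 1)² = 73
Minimum is attained by (4, -1), so q lies in its Voronoi cell.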